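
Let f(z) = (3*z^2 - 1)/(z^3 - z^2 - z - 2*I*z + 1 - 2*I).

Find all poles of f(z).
{-1, -I, 2 + I}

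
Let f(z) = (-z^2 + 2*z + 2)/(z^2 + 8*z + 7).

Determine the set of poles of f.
The singularities of f are the zeros of the denominator. Factoring,
  z^2 + 8*z + 7 = (z + 1)*(z + 7)
so the candidates are z = -1, z = -7.

Check the numerator P(z) = -z^2 + 2*z + 2 at each one:
  P(-1) = -1 ≠ 0, so z = -1 is a (simple) pole.
  P(-7) = -61 ≠ 0, so z = -7 is a (simple) pole.

Poles of f: {-7, -1}

Final answer: {-7, -1}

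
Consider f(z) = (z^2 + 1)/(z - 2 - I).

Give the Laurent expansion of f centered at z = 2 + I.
Put w = z - (2 + I), i.e. z = w + 2 + I. The denominator is w, so it suffices to rewrite the numerator in powers of w.

P(z) = z^2 + 1
P(w + 2 + I) = 4 + 4*I + (4 + 2*I)*w + w^2

Dividing each term by w:
  f = (4 + 4*I)/w + 4 + 2*I + w

Substituting back w = z - 2 - I:
  f(z) = (4 + 4*I)/(z - 2 - I) + 4 + 2*I + (z - 2 - I)

The series is finite because the numerator is a polynomial; the negative powers form the principal part, and the coefficient of 1/(z - 2 - I) gives Res(f, 2 + I) = 4 + 4*I.

Final answer: (4 + 4*I)/(z - 2 - I) + 4 + 2*I + (z - 2 - I)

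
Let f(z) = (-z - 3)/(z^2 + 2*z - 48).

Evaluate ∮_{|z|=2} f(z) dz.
By the residue theorem, ∮_C f(z) dz = 2πi · (sum of the residues of f at the poles inside |z| = 2).

The denominator factors as (z + 8)*(z - 6), so the singularities of f are simple poles at z = -8, z = 6.
  |-8|² = 64 > 4 = 2², so this pole is outside the contour.
  |6|² = 36 > 4 = 2², so this pole is outside the contour.

No pole lies inside the contour, so f is analytic on and inside C and the integral is 0 (Cauchy's theorem).

Final answer: 0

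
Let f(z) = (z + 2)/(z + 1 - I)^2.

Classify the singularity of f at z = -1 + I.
Write f(z) = g(z)/(z + 1 - I)^2 with g(z) = z + 2.
g is entire and g(-1 + I) = 1 + I ≠ 0, so no factor of (z + 1 - I) cancels: the Laurent expansion of f about z = -1 + I starts at the power -2, i.e. lim_{z→z₀} (z - z₀)^2 f(z) = 1 + I is finite and nonzero.
So z = -1 + I is a pole of order 2.

Final answer: pole of order 2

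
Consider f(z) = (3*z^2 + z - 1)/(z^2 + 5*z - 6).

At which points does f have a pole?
The singularities of f are the zeros of the denominator. Factoring,
  z^2 + 5*z - 6 = (z - 1)*(z + 6)
so the candidates are z = 1, z = -6.

Check the numerator P(z) = 3*z^2 + z - 1 at each one:
  P(1) = 3 ≠ 0, so z = 1 is a (simple) pole.
  P(-6) = 101 ≠ 0, so z = -6 is a (simple) pole.

Poles of f: {-6, 1}

Final answer: {-6, 1}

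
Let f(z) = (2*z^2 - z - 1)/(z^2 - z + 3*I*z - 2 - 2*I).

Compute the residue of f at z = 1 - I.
Write f(z) = P(z)/Q(z) with P(z) = 2*z^2 - z - 1 and Q(z) = z^2 - z + 3*I*z - 2 - 2*I.
The denominator factors as Q(z) = (z + 2*I)*(z - 1 + I), so z = 1 - I is a simple zero of Q and P is analytic there; z = 1 - I is therefore a simple pole and
  Res(f, z₀) = P(z₀)/Q'(z₀).

Q'(z) = 2*z - 1 + 3*I, so Q'(1 - I) = 1 + I.
P(1 - I) = -2 - 3*I.

Res(f, 1 - I) = (-2 - 3*I)/(1 + I) = -5/2 - I/2

Final answer: -5/2 - I/2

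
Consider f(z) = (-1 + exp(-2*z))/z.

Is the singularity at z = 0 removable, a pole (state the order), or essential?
Let u = z. The exponent is -2*z = -2u, so
  f = (e^(-2u) - 1)/u = ((-2u) + (-2u)^2/2 + (-2u)^3/6 + ...)/u = -2 + (2)*u + (-4/3)*u^2 + ...
The Laurent expansion about u = 0 has no negative powers; equivalently lim_{z→0} f(z) = -2 exists and is finite.
So the singularity is removable.

Final answer: removable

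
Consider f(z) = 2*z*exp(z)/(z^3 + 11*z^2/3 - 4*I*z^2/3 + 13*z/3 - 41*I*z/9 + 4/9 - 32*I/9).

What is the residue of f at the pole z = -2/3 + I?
(42/41 + 132*I/41)*exp(-2/3 + I)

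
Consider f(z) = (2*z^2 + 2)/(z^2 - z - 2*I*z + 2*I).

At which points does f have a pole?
{2*I, 1}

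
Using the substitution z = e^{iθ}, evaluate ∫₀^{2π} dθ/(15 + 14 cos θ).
Let J = ∫₀^{2π} dθ/(15 + 14 cos θ).
Put z = e^{iθ}: then cos θ = (z + 1/z)/2, dθ = dz/(iz), and z runs once counterclockwise around |z| = 1:
  J = ∮_{|z|=1} 1/(15 + 14*(z + 1/z)/2) · dz/(iz) = (2/i) ∮_{|z|=1} dz/(14*z^2 + 30*z + 14).
The roots of 14*z^2 + 30*z + 14 are z = (-15 ± sqrt(15^2 - 14^2))/14, with sqrt(29) = sqrt(29); their product is 1, so only z₊ = -15/14 + sqrt(29)/14 lies inside the unit circle (z₋ = -15/14 - sqrt(29)/14 lies outside).
z₊ is a simple zero of q(z) = 14*z^2 + 30*z + 14, so Res(1/q, z₊) = 1/q'(z₊) with q'(z) = 28*z + 30; and q'(z₊) = 14*(z₊ - z₋) = 2*sqrt(29).
Therefore J = (2/i) · 2πi · 1/(2*sqrt(29)) = 2*pi/(sqrt(29)) = 2*sqrt(29)*pi/29

Final answer: 2*sqrt(29)*pi/29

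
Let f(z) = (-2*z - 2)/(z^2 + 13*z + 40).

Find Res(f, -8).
-14/3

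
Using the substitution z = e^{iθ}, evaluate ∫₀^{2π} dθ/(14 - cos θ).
Call the integral J. The integrand is 2π-periodic and we integrate over a full period, so shifting θ does not change the value (θ → θ + π flips the sign of the trig term). Hence
  J = ∫₀^{2π} dθ/(14 + cos θ).
Put z = e^{iθ}: then cos θ = (z + 1/z)/2, dθ = dz/(iz), and z runs once counterclockwise around |z| = 1:
  J = ∮_{|z|=1} 1/(14 + (z + 1/z)/2) · dz/(iz) = (2/i) ∮_{|z|=1} dz/(z^2 + 28*z + 1).
The roots of z^2 + 28*z + 1 are z = (-14 ± sqrt(14^2 - 1^2)), with sqrt(195) = sqrt(195); their product is 1, so only z₊ = -14 + sqrt(195) lies inside the unit circle (z₋ = -14 - sqrt(195) lies outside).
z₊ is a simple zero of q(z) = z^2 + 28*z + 1, so Res(1/q, z₊) = 1/q'(z₊) with q'(z) = 2*z + 28; and q'(z₊) = (z₊ - z₋) = 2*sqrt(195).
Therefore J = (2/i) · 2πi · 1/(2*sqrt(195)) = 2*pi/(sqrt(195)) = 2*sqrt(195)*pi/195

Final answer: 2*sqrt(195)*pi/195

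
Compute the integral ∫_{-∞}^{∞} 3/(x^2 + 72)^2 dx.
sqrt(2)*pi/576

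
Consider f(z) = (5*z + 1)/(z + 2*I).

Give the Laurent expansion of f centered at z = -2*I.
Put w = z - (-2*I), i.e. z = w - 2*I. The denominator is w, so it suffices to rewrite the numerator in powers of w.

P(z) = 5*z + 1
P(w - 2*I) = 1 - 10*I + 5*w

Dividing each term by w:
  f = (1 - 10*I)/w + 5

Substituting back w = z + 2*I:
  f(z) = (1 - 10*I)/(z + 2*I) + 5

The series is finite because the numerator is a polynomial; the negative powers form the principal part, and the coefficient of 1/(z + 2*I) gives Res(f, -2*I) = 1 - 10*I.

Final answer: (1 - 10*I)/(z + 2*I) + 5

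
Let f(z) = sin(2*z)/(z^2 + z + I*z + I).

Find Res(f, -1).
Write f(z) = P(z)/Q(z) with P(z) = sin(2*z) and Q(z) = z^2 + z + I*z + I.
The denominator factors as Q(z) = (z + 1)*(z + I), so z = -1 is a simple zero of Q and P is analytic there; z = -1 is therefore a simple pole and
  Res(f, z₀) = P(z₀)/Q'(z₀).

Q'(z) = 2*z + 1 + I, so Q'(-1) = -1 + I.
P(-1) = -sin(2).

Res(f, -1) = (-sin(2))/(-1 + I) = (1/2 + I/2)*sin(2)

Final answer: (1/2 + I/2)*sin(2)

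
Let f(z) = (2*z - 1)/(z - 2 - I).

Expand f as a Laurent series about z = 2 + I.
Put w = z - (2 + I), i.e. z = w + 2 + I. The denominator is w, so it suffices to rewrite the numerator in powers of w.

P(z) = 2*z - 1
P(w + 2 + I) = 3 + 2*I + 2*w

Dividing each term by w:
  f = (3 + 2*I)/w + 2

Substituting back w = z - 2 - I:
  f(z) = (3 + 2*I)/(z - 2 - I) + 2

The series is finite because the numerator is a polynomial; the negative powers form the principal part, and the coefficient of 1/(z - 2 - I) gives Res(f, 2 + I) = 3 + 2*I.

Final answer: (3 + 2*I)/(z - 2 - I) + 2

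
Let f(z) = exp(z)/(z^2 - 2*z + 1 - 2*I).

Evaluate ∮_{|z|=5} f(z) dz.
By the residue theorem, ∮_C f(z) dz = 2πi · (sum of the residues of f at the poles inside |z| = 5).

The denominator factors as (z - 2 - I)*(z + I), so the singularities of f are simple poles at z = 2 + I, z = -I.
  |2 + I|² = 5 < 25 = 5², so this pole is inside the contour.
  |-I|² = 1 < 25 = 5², so this pole is inside the contour.

With P(z) = exp(z) and Q(z) = z^2 - 2*z + 1 - 2*I, each pole is simple, so Res(f, z₀) = P(z₀)/Q'(z₀) with Q'(z) = 2*z - 2.
  Res(f, 2 + I) = P(2 + I)/Q'(2 + I) = (exp(2 + I))/(2 + 2*I) = (1/4 - I/4)*exp(2 + I)
  Res(f, -I) = P(-I)/Q'(-I) = (exp(-I))/(-2 - 2*I) = (-1/4 + I/4)*exp(-I)

Sum of residues inside C: (-1/4 + I/4)*exp(-I) + (1/4 - I/4)*exp(2 + I)
∮_C f(z) dz = 2πi · ((-1/4 + I/4)*exp(-I) + (1/4 - I/4)*exp(2 + I)) = pi*(-1/2 - I/2)*exp(-I) + pi*(1/2 + I/2)*exp(2 + I)

Final answer: pi*(-1/2 - I/2)*exp(-I) + pi*(1/2 + I/2)*exp(2 + I)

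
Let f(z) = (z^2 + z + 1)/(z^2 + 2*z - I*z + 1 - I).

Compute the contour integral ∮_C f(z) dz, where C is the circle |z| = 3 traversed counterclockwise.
By the residue theorem, ∮_C f(z) dz = 2πi · (sum of the residues of f at the poles inside |z| = 3).

The denominator factors as (z + 1)*(z + 1 - I), so the singularities of f are simple poles at z = -1, z = -1 + I.
  |-1|² = 1 < 9 = 3², so this pole is inside the contour.
  |-1 + I|² = 2 < 9 = 3², so this pole is inside the contour.

With P(z) = z^2 + z + 1 and Q(z) = z^2 + 2*z - I*z + 1 - I, each pole is simple, so Res(f, z₀) = P(z₀)/Q'(z₀) with Q'(z) = 2*z + 2 - I.
  Res(f, -1) = P(-1)/Q'(-1) = (1)/(-I) = I
  Res(f, -1 + I) = P(-1 + I)/Q'(-1 + I) = (-I)/(I) = -1

Sum of residues inside C: -1 + I
∮_C f(z) dz = 2πi · (-1 + I) = pi*(-2 - 2*I)

Final answer: pi*(-2 - 2*I)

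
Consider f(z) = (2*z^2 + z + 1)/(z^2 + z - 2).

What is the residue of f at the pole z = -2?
Write f(z) = P(z)/Q(z) with P(z) = 2*z^2 + z + 1 and Q(z) = z^2 + z - 2.
The denominator factors as Q(z) = (z - 1)*(z + 2), so z = -2 is a simple zero of Q and P is analytic there; z = -2 is therefore a simple pole and
  Res(f, z₀) = P(z₀)/Q'(z₀).

Q'(z) = 2*z + 1, so Q'(-2) = -3.
P(-2) = 7.

Res(f, -2) = (7)/(-3) = -7/3

Final answer: -7/3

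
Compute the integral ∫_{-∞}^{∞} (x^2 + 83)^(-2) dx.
Let f(z) = (z^2 + 83)^(-2). The denominator has no real zeros and deg Q - deg P = 4 ≥ 2, so the integral of f over the upper semicircle |z| = R tends to 0 as R → ∞. Closing the contour in the upper half-plane,
  ∫_{-∞}^{∞} f(x) dx = 2πi · Σ Res(f, z_k)  over the poles with Im z_k > 0.

Zeros of the denominator: z^2 + 83 = 0 gives z = ±sqrt(83)*I.
Upper half-plane: z = sqrt(83)*I (a pole of order 2).

Write f(z) = g(z)/(z - sqrt(83)*I)^2 with g(z) = (z + sqrt(83)*I)^(-2). For a double pole, Res(f, z₀) = g'(z₀):
  g'(z) = -2/(z + sqrt(83)*I)^3
  Res(f, sqrt(83)*I) = g'(sqrt(83)*I) = -sqrt(83)*I/27556

∫_{-∞}^{∞} f(x) dx = 2πi · (-sqrt(83)*I/27556) = sqrt(83)*pi/13778

Final answer: sqrt(83)*pi/13778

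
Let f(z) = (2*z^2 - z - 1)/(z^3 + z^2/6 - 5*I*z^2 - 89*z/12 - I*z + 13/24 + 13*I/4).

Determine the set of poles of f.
{-1 + 3*I/2, 1/3 + I/2, 1/2 + 3*I}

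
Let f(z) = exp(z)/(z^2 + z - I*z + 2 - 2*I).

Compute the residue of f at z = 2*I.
Write f(z) = P(z)/Q(z) with P(z) = exp(z) and Q(z) = z^2 + z - I*z + 2 - 2*I.
The denominator factors as Q(z) = (z + 1 + I)*(z - 2*I), so z = 2*I is a simple zero of Q and P is analytic there; z = 2*I is therefore a simple pole and
  Res(f, z₀) = P(z₀)/Q'(z₀).

Q'(z) = 2*z + 1 - I, so Q'(2*I) = 1 + 3*I.
P(2*I) = exp(2*I).

Res(f, 2*I) = (exp(2*I))/(1 + 3*I) = (1/10 - 3*I/10)*exp(2*I)

Final answer: (1/10 - 3*I/10)*exp(2*I)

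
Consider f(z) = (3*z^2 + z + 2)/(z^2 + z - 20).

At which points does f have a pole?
The singularities of f are the zeros of the denominator. Factoring,
  z^2 + z - 20 = (z - 4)*(z + 5)
so the candidates are z = 4, z = -5.

Check the numerator P(z) = 3*z^2 + z + 2 at each one:
  P(4) = 54 ≠ 0, so z = 4 is a (simple) pole.
  P(-5) = 72 ≠ 0, so z = -5 is a (simple) pole.

Poles of f: {-5, 4}

Final answer: {-5, 4}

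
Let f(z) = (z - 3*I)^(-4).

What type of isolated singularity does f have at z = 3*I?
Write f(z) = g(z)/(z - 3*I)^4 with g(z) = 1.
g is entire and g(3*I) = 1 ≠ 0, so no factor of (z - 3*I) cancels: the Laurent expansion of f about z = 3*I starts at the power -4, i.e. lim_{z→z₀} (z - z₀)^4 f(z) = 1 is finite and nonzero.
So z = 3*I is a pole of order 4.

Final answer: pole of order 4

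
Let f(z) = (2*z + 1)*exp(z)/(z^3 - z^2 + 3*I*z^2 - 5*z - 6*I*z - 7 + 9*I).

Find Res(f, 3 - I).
(141/377 - 10*I/377)*exp(3 - I)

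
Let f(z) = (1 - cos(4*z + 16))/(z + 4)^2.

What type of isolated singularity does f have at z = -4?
Let u = z + 4. The argument of cos is 4*z + 16 = 4u, so
  f = (1 - cos(4u))/u^2 = ((4u)^2/2 - (4u)^4/24 + ...)/u^2 = 8 - (32/3)*u^2 + ...
The Laurent expansion about u = 0 has no negative powers; equivalently lim_{z→-4} f(z) = 8 exists and is finite.
So the singularity is removable.

Final answer: removable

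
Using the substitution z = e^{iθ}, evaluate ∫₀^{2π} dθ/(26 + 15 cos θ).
Let J = ∫₀^{2π} dθ/(26 + 15 cos θ).
Put z = e^{iθ}: then cos θ = (z + 1/z)/2, dθ = dz/(iz), and z runs once counterclockwise around |z| = 1:
  J = ∮_{|z|=1} 1/(26 + 15*(z + 1/z)/2) · dz/(iz) = (2/i) ∮_{|z|=1} dz/(15*z^2 + 52*z + 15).
The roots of 15*z^2 + 52*z + 15 are z = (-26 ± sqrt(26^2 - 15^2))/15, with sqrt(451) = sqrt(451); their product is 1, so only z₊ = -26/15 + sqrt(451)/15 lies inside the unit circle (z₋ = -26/15 - sqrt(451)/15 lies outside).
z₊ is a simple zero of q(z) = 15*z^2 + 52*z + 15, so Res(1/q, z₊) = 1/q'(z₊) with q'(z) = 30*z + 52; and q'(z₊) = 15*(z₊ - z₋) = 2*sqrt(451).
Therefore J = (2/i) · 2πi · 1/(2*sqrt(451)) = 2*pi/(sqrt(451)) = 2*sqrt(451)*pi/451

Final answer: 2*sqrt(451)*pi/451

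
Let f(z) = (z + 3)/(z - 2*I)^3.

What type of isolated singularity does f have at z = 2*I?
Write f(z) = g(z)/(z - 2*I)^3 with g(z) = z + 3.
g is entire and g(2*I) = 3 + 2*I ≠ 0, so no factor of (z - 2*I) cancels: the Laurent expansion of f about z = 2*I starts at the power -3, i.e. lim_{z→z₀} (z - z₀)^3 f(z) = 3 + 2*I is finite and nonzero.
So z = 2*I is a pole of order 3.

Final answer: pole of order 3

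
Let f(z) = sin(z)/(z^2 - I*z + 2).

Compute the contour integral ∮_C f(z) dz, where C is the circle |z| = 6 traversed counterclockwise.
By the residue theorem, ∮_C f(z) dz = 2πi · (sum of the residues of f at the poles inside |z| = 6).

The denominator factors as (z - 2*I)*(z + I), so the singularities of f are simple poles at z = 2*I, z = -I.
  |2*I|² = 4 < 36 = 6², so this pole is inside the contour.
  |-I|² = 1 < 36 = 6², so this pole is inside the contour.

With P(z) = sin(z) and Q(z) = z^2 - I*z + 2, each pole is simple, so Res(f, z₀) = P(z₀)/Q'(z₀) with Q'(z) = 2*z - I.
  Res(f, 2*I) = P(2*I)/Q'(2*I) = (I*sinh(2))/(3*I) = sinh(2)/3
  Res(f, -I) = P(-I)/Q'(-I) = (-I*sinh(1))/(-3*I) = sinh(1)/3

Sum of residues inside C: sinh(1)/3 + sinh(2)/3
∮_C f(z) dz = 2πi · (sinh(1)/3 + sinh(2)/3) = 2*I*pi*sinh(1)/3 + 2*I*pi*sinh(2)/3

Final answer: 2*I*pi*sinh(1)/3 + 2*I*pi*sinh(2)/3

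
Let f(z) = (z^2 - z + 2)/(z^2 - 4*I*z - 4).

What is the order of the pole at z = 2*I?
Factor the denominator:
  z^2 - 4*I*z - 4 = (z - 2*I)^2

The numerator P(z) = z^2 - z + 2 has P(2*I) = -2 - 2*I ≠ 0, so no factor of (z - 2*I) cancels.
Near z = 2*I we can therefore write f(z) = g(z)/(z - 2*I)^2 with g analytic at 2*I and g(2*I) ≠ 0 (g is just the numerator).

Hence z = 2*I is a pole of order 2.

Final answer: 2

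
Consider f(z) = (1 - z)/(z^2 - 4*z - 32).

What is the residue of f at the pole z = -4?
Write f(z) = P(z)/Q(z) with P(z) = 1 - z and Q(z) = z^2 - 4*z - 32.
The denominator factors as Q(z) = (z + 4)*(z - 8), so z = -4 is a simple zero of Q and P is analytic there; z = -4 is therefore a simple pole and
  Res(f, z₀) = P(z₀)/Q'(z₀).

Q'(z) = 2*z - 4, so Q'(-4) = -12.
P(-4) = 5.

Res(f, -4) = (5)/(-12) = -5/12

Final answer: -5/12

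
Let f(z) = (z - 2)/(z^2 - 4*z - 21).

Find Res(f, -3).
Write f(z) = P(z)/Q(z) with P(z) = z - 2 and Q(z) = z^2 - 4*z - 21.
The denominator factors as Q(z) = (z + 3)*(z - 7), so z = -3 is a simple zero of Q and P is analytic there; z = -3 is therefore a simple pole and
  Res(f, z₀) = P(z₀)/Q'(z₀).

Q'(z) = 2*z - 4, so Q'(-3) = -10.
P(-3) = -5.

Res(f, -3) = (-5)/(-10) = 1/2

Final answer: 1/2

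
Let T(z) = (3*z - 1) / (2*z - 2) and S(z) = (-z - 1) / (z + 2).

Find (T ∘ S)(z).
(T ∘ S)(z) = T(S(z)) = ((3)*S(z) + (-1))/((2)*S(z) + (-2)). Multiply numerator and denominator by z + 2:
  numerator:   (3)*(-z - 1) + (-1)*(z + 2) = -4*z - 5
  denominator: (2)*(-z - 1) + (-2)*(z + 2) = -4*z - 6
(T ∘ S)(z) = (-4*z - 5)/(-4*z - 6) = (4*z + 5)/(4*z + 6)

Final answer: (4*z + 5)/(4*z + 6)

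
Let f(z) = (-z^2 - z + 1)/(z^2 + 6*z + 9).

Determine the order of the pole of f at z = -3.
2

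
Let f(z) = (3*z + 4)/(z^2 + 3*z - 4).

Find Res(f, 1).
Write f(z) = P(z)/Q(z) with P(z) = 3*z + 4 and Q(z) = z^2 + 3*z - 4.
The denominator factors as Q(z) = (z - 1)*(z + 4), so z = 1 is a simple zero of Q and P is analytic there; z = 1 is therefore a simple pole and
  Res(f, z₀) = P(z₀)/Q'(z₀).

Q'(z) = 2*z + 3, so Q'(1) = 5.
P(1) = 7.

Res(f, 1) = (7)/(5) = 7/5

Final answer: 7/5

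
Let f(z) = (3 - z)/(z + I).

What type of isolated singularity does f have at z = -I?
pole of order 1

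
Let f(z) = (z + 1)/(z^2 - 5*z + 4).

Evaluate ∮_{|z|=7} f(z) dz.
2*I*pi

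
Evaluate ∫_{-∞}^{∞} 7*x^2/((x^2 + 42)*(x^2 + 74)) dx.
Let f(z) = 7*z^2/((z^2 + 42)*(z^2 + 74)). The denominator has no real zeros and deg Q - deg P = 2 ≥ 2, so the integral of f over the upper semicircle |z| = R tends to 0 as R → ∞. Closing the contour in the upper half-plane,
  ∫_{-∞}^{∞} f(x) dx = 2πi · Σ Res(f, z_k)  over the poles with Im z_k > 0.

Zeros of the denominator: z^2 + 42 = 0 gives z = ±sqrt(42)*I; z^2 + 74 = 0 gives z = ±sqrt(74)*I.
Upper half-plane: z = sqrt(42)*I, z = sqrt(74)*I (simple).

Each pole is a simple zero of Q(z) = z^4 + 116*z^2 + 3108, so Res(f, z₀) = P(z₀)/Q'(z₀) with P(z) = 7*z^2, Q'(z) = 4*z^3 + 232*z:
  Res(f, sqrt(42)*I) = (-294)/(64*sqrt(42)*I) = 7*sqrt(42)*I/64
  Res(f, sqrt(74)*I) = (-518)/(-64*sqrt(74)*I) = -7*sqrt(74)*I/64

Sum of residues: 7*I*(-sqrt(74) + sqrt(42))/64
∫_{-∞}^{∞} f(x) dx = 2πi · (7*I*(-sqrt(74) + sqrt(42))/64) = 7*pi*(-sqrt(42) + sqrt(74))/32

Final answer: 7*pi*(-sqrt(42) + sqrt(74))/32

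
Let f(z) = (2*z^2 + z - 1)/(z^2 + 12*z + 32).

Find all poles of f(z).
{-8, -4}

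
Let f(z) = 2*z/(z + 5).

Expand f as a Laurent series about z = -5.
Put w = z - (-5), i.e. z = w - 5. The denominator is w, so it suffices to rewrite the numerator in powers of w.

P(z) = 2*z
P(w - 5) = -10 + 2*w

Dividing each term by w:
  f = -10/w + 2

Substituting back w = z + 5:
  f(z) = -10/(z + 5) + 2

The series is finite because the numerator is a polynomial; the negative powers form the principal part, and the coefficient of 1/(z + 5) gives Res(f, -5) = -10.

Final answer: -10/(z + 5) + 2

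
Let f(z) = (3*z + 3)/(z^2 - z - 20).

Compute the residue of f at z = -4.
Write f(z) = P(z)/Q(z) with P(z) = 3*z + 3 and Q(z) = z^2 - z - 20.
The denominator factors as Q(z) = (z - 5)*(z + 4), so z = -4 is a simple zero of Q and P is analytic there; z = -4 is therefore a simple pole and
  Res(f, z₀) = P(z₀)/Q'(z₀).

Q'(z) = 2*z - 1, so Q'(-4) = -9.
P(-4) = -9.

Res(f, -4) = (-9)/(-9) = 1

Final answer: 1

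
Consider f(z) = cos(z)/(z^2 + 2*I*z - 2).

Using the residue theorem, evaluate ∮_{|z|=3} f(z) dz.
By the residue theorem, ∮_C f(z) dz = 2πi · (sum of the residues of f at the poles inside |z| = 3).

The denominator factors as (z + 1 + I)*(z - 1 + I), so the singularities of f are simple poles at z = -1 - I, z = 1 - I.
  |-1 - I|² = 2 < 9 = 3², so this pole is inside the contour.
  |1 - I|² = 2 < 9 = 3², so this pole is inside the contour.

With P(z) = cos(z) and Q(z) = z^2 + 2*I*z - 2, each pole is simple, so Res(f, z₀) = P(z₀)/Q'(z₀) with Q'(z) = 2*z + 2*I.
  Res(f, -1 - I) = P(-1 - I)/Q'(-1 - I) = (cos(1 + I))/(-2) = -cos(1 + I)/2
  Res(f, 1 - I) = P(1 - I)/Q'(1 - I) = (cos(1 - I))/(2) = cos(1 - I)/2

Sum of residues inside C: -cos(1 + I)/2 + cos(1 - I)/2
∮_C f(z) dz = 2πi · (-cos(1 + I)/2 + cos(1 - I)/2) = -I*pi*cos(1 + I) + I*pi*cos(1 - I)

Final answer: -I*pi*cos(1 + I) + I*pi*cos(1 - I)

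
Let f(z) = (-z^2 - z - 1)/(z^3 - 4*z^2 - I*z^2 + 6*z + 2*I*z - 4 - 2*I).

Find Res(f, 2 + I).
Write f(z) = P(z)/Q(z) with P(z) = -z^2 - z - 1 and Q(z) = z^3 - 4*z^2 - I*z^2 + 6*z + 2*I*z - 4 - 2*I.
The denominator factors as Q(z) = (z - 1 - I)*(z - 1 + I)*(z - 2 - I), so z = 2 + I is a simple zero of Q and P is analytic there; z = 2 + I is therefore a simple pole and
  Res(f, z₀) = P(z₀)/Q'(z₀).

Q'(z) = 3*z^2 - 8*z - 2*I*z + 6 + 2*I, so Q'(2 + I) = 1 + 2*I.
P(2 + I) = -6 - 5*I.

Res(f, 2 + I) = (-6 - 5*I)/(1 + 2*I) = -16/5 + 7*I/5

Final answer: -16/5 + 7*I/5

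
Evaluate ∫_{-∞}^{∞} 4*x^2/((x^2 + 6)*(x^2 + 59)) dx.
4*pi*(-sqrt(6) + sqrt(59))/53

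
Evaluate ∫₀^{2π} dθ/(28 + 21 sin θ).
2*sqrt(7)*pi/49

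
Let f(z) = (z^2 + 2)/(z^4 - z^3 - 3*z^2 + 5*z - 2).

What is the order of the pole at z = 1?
3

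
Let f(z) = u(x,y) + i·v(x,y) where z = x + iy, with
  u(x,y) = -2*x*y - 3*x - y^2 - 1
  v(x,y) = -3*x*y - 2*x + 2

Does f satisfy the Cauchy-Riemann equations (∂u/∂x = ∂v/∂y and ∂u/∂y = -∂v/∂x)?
∂u/∂x = -2*y - 3
∂v/∂y = -3*x
∂u/∂y = -2*x - 2*y
∂v/∂x = -3*y - 2
∂u/∂x ≠ ∂v/∂y and ∂u/∂y ≠ -∂v/∂x; the Cauchy-Riemann equations are not satisfied, so f is not analytic.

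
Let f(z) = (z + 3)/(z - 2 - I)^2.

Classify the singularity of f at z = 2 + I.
pole of order 2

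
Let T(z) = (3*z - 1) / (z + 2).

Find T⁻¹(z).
Set w = T(z) = (3*z - 1) / (z + 2) and solve for z:
  w*(z + 2) = 3*z - 1
  2*w + z*(w - 3) + 1 = 0
  z*(w - 3) = -2*w - 1
  z = (2*w + 1)/(3 - w)
Renaming the variable, T⁻¹(z) = (2*z + 1)/(-z + 3) = (-2*z - 1)/(z - 3).
(Check: ad - bc = 7 ≠ 0, so T is invertible.)

Final answer: (-2*z - 1)/(z - 3)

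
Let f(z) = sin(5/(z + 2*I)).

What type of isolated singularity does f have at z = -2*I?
essential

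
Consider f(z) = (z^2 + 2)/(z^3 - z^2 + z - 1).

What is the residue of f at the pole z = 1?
Write f(z) = P(z)/Q(z) with P(z) = z^2 + 2 and Q(z) = z^3 - z^2 + z - 1.
The denominator factors as Q(z) = (z - I)*(z - 1)*(z + I), so z = 1 is a simple zero of Q and P is analytic there; z = 1 is therefore a simple pole and
  Res(f, z₀) = P(z₀)/Q'(z₀).

Q'(z) = 3*z^2 - 2*z + 1, so Q'(1) = 2.
P(1) = 3.

Res(f, 1) = (3)/(2) = 3/2

Final answer: 3/2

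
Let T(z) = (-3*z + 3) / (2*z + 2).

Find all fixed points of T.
T(z) = z means -3*z + 3 = z*(2*z + 2), i.e.
  2*z^2 + 5*z - 3 = 0.
Discriminant: (5)^2 - 4*(2)*(-3) = 49, so the roots are real.
  z = (-5 ± sqrt(49))/(2*(2))
Fixed points: {-3, 1/2}

Final answer: {-3, 1/2}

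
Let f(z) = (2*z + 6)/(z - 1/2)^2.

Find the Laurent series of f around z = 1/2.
7/(z - 1/2)^2 + 2/(z - 1/2)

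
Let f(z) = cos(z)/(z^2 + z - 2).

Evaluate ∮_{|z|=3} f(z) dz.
By the residue theorem, ∮_C f(z) dz = 2πi · (sum of the residues of f at the poles inside |z| = 3).

The denominator factors as (z + 2)*(z - 1), so the singularities of f are simple poles at z = -2, z = 1.
  |-2|² = 4 < 9 = 3², so this pole is inside the contour.
  |1|² = 1 < 9 = 3², so this pole is inside the contour.

With P(z) = cos(z) and Q(z) = z^2 + z - 2, each pole is simple, so Res(f, z₀) = P(z₀)/Q'(z₀) with Q'(z) = 2*z + 1.
  Res(f, -2) = P(-2)/Q'(-2) = (cos(2))/(-3) = -cos(2)/3
  Res(f, 1) = P(1)/Q'(1) = (cos(1))/(3) = cos(1)/3

Sum of residues inside C: -cos(2)/3 + cos(1)/3
∮_C f(z) dz = 2πi · (-cos(2)/3 + cos(1)/3) = -2*I*pi*cos(2)/3 + 2*I*pi*cos(1)/3

Final answer: -2*I*pi*cos(2)/3 + 2*I*pi*cos(1)/3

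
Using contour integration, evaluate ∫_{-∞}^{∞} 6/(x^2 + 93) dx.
2*sqrt(93)*pi/31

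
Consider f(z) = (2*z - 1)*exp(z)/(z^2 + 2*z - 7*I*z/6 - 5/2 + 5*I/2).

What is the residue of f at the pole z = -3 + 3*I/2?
Write f(z) = P(z)/Q(z) with P(z) = (2*z - 1)*exp(z) and Q(z) = z^2 + 2*z - 7*I*z/6 - 5/2 + 5*I/2.
The denominator factors as Q(z) = (z + 3 - 3*I/2)*(z - 1 + I/3), so z = -3 + 3*I/2 is a simple zero of Q and P is analytic there; z = -3 + 3*I/2 is therefore a simple pole and
  Res(f, z₀) = P(z₀)/Q'(z₀).

Q'(z) = 2*z + 2 - 7*I/6, so Q'(-3 + 3*I/2) = -4 + 11*I/6.
P(-3 + 3*I/2) = (-7 + 3*I)*exp(-3 + 3*I/2).

Res(f, -3 + 3*I/2) = ((-7 + 3*I)*exp(-3 + 3*I/2))/(-4 + 11*I/6) = (1206/697 + 30*I/697)*exp(-3 + 3*I/2)

Final answer: (1206/697 + 30*I/697)*exp(-3 + 3*I/2)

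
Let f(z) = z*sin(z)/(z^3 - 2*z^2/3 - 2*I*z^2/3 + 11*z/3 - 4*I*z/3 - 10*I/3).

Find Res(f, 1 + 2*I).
(21/136 - 33*I/136)*sin(1 + 2*I)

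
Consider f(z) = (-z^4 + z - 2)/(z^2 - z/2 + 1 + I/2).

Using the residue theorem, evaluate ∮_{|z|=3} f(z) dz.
By the residue theorem, ∮_C f(z) dz = 2πi · (sum of the residues of f at the poles inside |z| = 3).

The denominator factors as (z - 1/2 + I)*(z - I), so the singularities of f are simple poles at z = 1/2 - I, z = I.
  |1/2 - I|² = 5/4 < 9 = 3², so this pole is inside the contour.
  |I|² = 1 < 9 = 3², so this pole is inside the contour.

With P(z) = -z^4 + z - 2 and Q(z) = z^2 - z/2 + 1 + I/2, each pole is simple, so Res(f, z₀) = P(z₀)/Q'(z₀) with Q'(z) = 2*z - 1/2.
  Res(f, 1/2 - I) = P(1/2 - I)/Q'(1/2 - I) = (-17/16 - 5*I/2)/(1/2 - 2*I) = 143/136 - 27*I/34
  Res(f, I) = P(I)/Q'(I) = (-3 + I)/(-1/2 + 2*I) = 14/17 + 22*I/17

Sum of residues inside C: 15/8 + I/2
∮_C f(z) dz = 2πi · (15/8 + I/2) = pi*(-1 + 15*I/4)

Final answer: pi*(-1 + 15*I/4)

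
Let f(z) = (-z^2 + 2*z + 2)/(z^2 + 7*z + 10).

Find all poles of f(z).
The singularities of f are the zeros of the denominator. Factoring,
  z^2 + 7*z + 10 = (z + 5)*(z + 2)
so the candidates are z = -5, z = -2.

Check the numerator P(z) = -z^2 + 2*z + 2 at each one:
  P(-5) = -33 ≠ 0, so z = -5 is a (simple) pole.
  P(-2) = -6 ≠ 0, so z = -2 is a (simple) pole.

Poles of f: {-5, -2}

Final answer: {-5, -2}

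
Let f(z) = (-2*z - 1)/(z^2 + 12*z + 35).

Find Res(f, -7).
Write f(z) = P(z)/Q(z) with P(z) = -2*z - 1 and Q(z) = z^2 + 12*z + 35.
The denominator factors as Q(z) = (z + 5)*(z + 7), so z = -7 is a simple zero of Q and P is analytic there; z = -7 is therefore a simple pole and
  Res(f, z₀) = P(z₀)/Q'(z₀).

Q'(z) = 2*z + 12, so Q'(-7) = -2.
P(-7) = 13.

Res(f, -7) = (13)/(-2) = -13/2

Final answer: -13/2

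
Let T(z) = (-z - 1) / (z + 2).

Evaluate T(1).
-2/3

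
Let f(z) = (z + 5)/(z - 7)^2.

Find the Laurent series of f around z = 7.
Put w = z - (7), i.e. z = w + 7. The denominator is w^2, so it suffices to rewrite the numerator in powers of w.

P(z) = z + 5
P(w + 7) = 12 + w

Dividing each term by w^2:
  f = 12/w^2 + 1/w

Substituting back w = z - 7:
  f(z) = 12/(z - 7)^2 + 1/(z - 7)

The series is finite because the numerator is a polynomial; the negative powers form the principal part, and the coefficient of 1/(z - 7) gives Res(f, 7) = 1.

Final answer: 12/(z - 7)^2 + 1/(z - 7)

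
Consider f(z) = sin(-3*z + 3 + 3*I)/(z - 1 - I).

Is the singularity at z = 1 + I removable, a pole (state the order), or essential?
Let u = z - 1 - I. The argument of sin is -3*z + 3 + 3*I = -3u, so
  f = sin(-3u)/u = ((-3u) - (-3u)^3/6 + ...)/u = -3 + (9/2)*u^2 - ...
The Laurent expansion about u = 0 has no negative powers; equivalently lim_{z→1 + I} f(z) = -3 exists and is finite.
So the singularity is removable.

Final answer: removable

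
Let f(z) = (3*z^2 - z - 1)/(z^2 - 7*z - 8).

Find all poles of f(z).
The singularities of f are the zeros of the denominator. Factoring,
  z^2 - 7*z - 8 = (z + 1)*(z - 8)
so the candidates are z = -1, z = 8.

Check the numerator P(z) = 3*z^2 - z - 1 at each one:
  P(-1) = 3 ≠ 0, so z = -1 is a (simple) pole.
  P(8) = 183 ≠ 0, so z = 8 is a (simple) pole.

Poles of f: {-1, 8}

Final answer: {-1, 8}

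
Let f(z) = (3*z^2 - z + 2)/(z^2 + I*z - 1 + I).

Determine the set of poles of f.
{-1, 1 - I}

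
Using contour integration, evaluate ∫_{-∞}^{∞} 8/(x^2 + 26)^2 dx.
Let f(z) = 8/(z^2 + 26)^2. The denominator has no real zeros and deg Q - deg P = 4 ≥ 2, so the integral of f over the upper semicircle |z| = R tends to 0 as R → ∞. Closing the contour in the upper half-plane,
  ∫_{-∞}^{∞} f(x) dx = 2πi · Σ Res(f, z_k)  over the poles with Im z_k > 0.

Zeros of the denominator: z^2 + 26 = 0 gives z = ±sqrt(26)*I.
Upper half-plane: z = sqrt(26)*I (a pole of order 2).

Write f(z) = g(z)/(z - sqrt(26)*I)^2 with g(z) = 8/(z + sqrt(26)*I)^2. For a double pole, Res(f, z₀) = g'(z₀):
  g'(z) = -16/(z + sqrt(26)*I)^3
  Res(f, sqrt(26)*I) = g'(sqrt(26)*I) = -sqrt(26)*I/338

∫_{-∞}^{∞} f(x) dx = 2πi · (-sqrt(26)*I/338) = sqrt(26)*pi/169

Final answer: sqrt(26)*pi/169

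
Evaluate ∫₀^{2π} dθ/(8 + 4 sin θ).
Call the integral J. The integrand is 2π-periodic and we integrate over a full period, so shifting θ does not change the value (θ → θ + π/2 turns sin θ into cos θ). Hence
  J = ∫₀^{2π} dθ/(8 + 4 cos θ).
Put z = e^{iθ}: then cos θ = (z + 1/z)/2, dθ = dz/(iz), and z runs once counterclockwise around |z| = 1:
  J = ∮_{|z|=1} 1/(8 + 4*(z + 1/z)/2) · dz/(iz) = (2/i) ∮_{|z|=1} dz/(4*z^2 + 16*z + 4).
The roots of 4*z^2 + 16*z + 4 are z = (-8 ± sqrt(8^2 - 4^2))/4, with sqrt(48) = 4*sqrt(3); their product is 1, so only z₊ = -2 + sqrt(3) lies inside the unit circle (z₋ = -2 - sqrt(3) lies outside).
z₊ is a simple zero of q(z) = 4*z^2 + 16*z + 4, so Res(1/q, z₊) = 1/q'(z₊) with q'(z) = 8*z + 16; and q'(z₊) = 4*(z₊ - z₋) = 8*sqrt(3).
Therefore J = (2/i) · 2πi · 1/(8*sqrt(3)) = 2*pi/(4*sqrt(3)) = sqrt(3)*pi/6

Final answer: sqrt(3)*pi/6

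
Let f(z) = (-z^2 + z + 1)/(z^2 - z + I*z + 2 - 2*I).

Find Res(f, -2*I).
Write f(z) = P(z)/Q(z) with P(z) = -z^2 + z + 1 and Q(z) = z^2 - z + I*z + 2 - 2*I.
The denominator factors as Q(z) = (z + 2*I)*(z - 1 - I), so z = -2*I is a simple zero of Q and P is analytic there; z = -2*I is therefore a simple pole and
  Res(f, z₀) = P(z₀)/Q'(z₀).

Q'(z) = 2*z - 1 + I, so Q'(-2*I) = -1 - 3*I.
P(-2*I) = 5 - 2*I.

Res(f, -2*I) = (5 - 2*I)/(-1 - 3*I) = 1/10 + 17*I/10

Final answer: 1/10 + 17*I/10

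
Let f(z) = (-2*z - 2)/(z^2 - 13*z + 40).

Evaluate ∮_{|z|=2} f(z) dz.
By the residue theorem, ∮_C f(z) dz = 2πi · (sum of the residues of f at the poles inside |z| = 2).

The denominator factors as (z - 5)*(z - 8), so the singularities of f are simple poles at z = 5, z = 8.
  |5|² = 25 > 4 = 2², so this pole is outside the contour.
  |8|² = 64 > 4 = 2², so this pole is outside the contour.

No pole lies inside the contour, so f is analytic on and inside C and the integral is 0 (Cauchy's theorem).

Final answer: 0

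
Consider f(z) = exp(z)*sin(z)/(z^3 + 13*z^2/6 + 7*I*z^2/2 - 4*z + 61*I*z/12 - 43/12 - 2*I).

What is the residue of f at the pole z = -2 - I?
(-96/365 - 36*I/365)*exp(-2 - I)*sin(2 + I)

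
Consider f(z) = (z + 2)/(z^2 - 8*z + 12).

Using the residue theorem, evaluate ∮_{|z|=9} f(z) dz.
By the residue theorem, ∮_C f(z) dz = 2πi · (sum of the residues of f at the poles inside |z| = 9).

The denominator factors as (z - 2)*(z - 6), so the singularities of f are simple poles at z = 2, z = 6.
  |2|² = 4 < 81 = 9², so this pole is inside the contour.
  |6|² = 36 < 81 = 9², so this pole is inside the contour.

With P(z) = z + 2 and Q(z) = z^2 - 8*z + 12, each pole is simple, so Res(f, z₀) = P(z₀)/Q'(z₀) with Q'(z) = 2*z - 8.
  Res(f, 2) = P(2)/Q'(2) = (4)/(-4) = -1
  Res(f, 6) = P(6)/Q'(6) = (8)/(4) = 2

Sum of residues inside C: 1
∮_C f(z) dz = 2πi · (1) = 2*I*pi

Final answer: 2*I*pi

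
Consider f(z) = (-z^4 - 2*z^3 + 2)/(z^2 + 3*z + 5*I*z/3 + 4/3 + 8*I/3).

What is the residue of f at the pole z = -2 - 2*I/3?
Write f(z) = P(z)/Q(z) with P(z) = -z^4 - 2*z^3 + 2 and Q(z) = z^2 + 3*z + 5*I*z/3 + 4/3 + 8*I/3.
The denominator factors as Q(z) = (z + 2 + 2*I/3)*(z + 1 + I), so z = -2 - 2*I/3 is a simple zero of Q and P is analytic there; z = -2 - 2*I/3 is therefore a simple pole and
  Res(f, z₀) = P(z₀)/Q'(z₀).

Q'(z) = 2*z + 3 + 5*I/3, so Q'(-2 - 2*I/3) = -1 + I/3.
P(-2 - 2*I/3) = 578/81 - 32*I/9.

Res(f, -2 - 2*I/3) = (578/81 - 32*I/9)/(-1 + I/3) = -337/45 + 143*I/135

Final answer: -337/45 + 143*I/135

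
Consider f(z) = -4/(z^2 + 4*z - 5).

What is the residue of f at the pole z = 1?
-2/3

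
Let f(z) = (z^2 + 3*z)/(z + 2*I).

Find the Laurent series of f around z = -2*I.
Put w = z - (-2*I), i.e. z = w - 2*I. The denominator is w, so it suffices to rewrite the numerator in powers of w.

P(z) = z^2 + 3*z
P(w - 2*I) = -4 - 6*I + (3 - 4*I)*w + w^2

Dividing each term by w:
  f = (-4 - 6*I)/w + 3 - 4*I + w

Substituting back w = z + 2*I:
  f(z) = (-4 - 6*I)/(z + 2*I) + 3 - 4*I + (z + 2*I)

The series is finite because the numerator is a polynomial; the negative powers form the principal part, and the coefficient of 1/(z + 2*I) gives Res(f, -2*I) = -4 - 6*I.

Final answer: (-4 - 6*I)/(z + 2*I) + 3 - 4*I + (z + 2*I)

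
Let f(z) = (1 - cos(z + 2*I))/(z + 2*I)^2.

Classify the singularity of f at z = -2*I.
Let u = z + 2*I. The argument of cos is z + 2*I = u, so
  f = (1 - cos(u))/u^2 = ((u)^2/2 - (u)^4/24 + ...)/u^2 = 1/2 - (1/24)*u^2 + ...
The Laurent expansion about u = 0 has no negative powers; equivalently lim_{z→-2*I} f(z) = 1/2 exists and is finite.
So the singularity is removable.

Final answer: removable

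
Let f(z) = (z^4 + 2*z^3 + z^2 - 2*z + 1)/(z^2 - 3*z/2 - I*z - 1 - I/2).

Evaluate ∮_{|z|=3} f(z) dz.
By the residue theorem, ∮_C f(z) dz = 2πi · (sum of the residues of f at the poles inside |z| = 3).

The denominator factors as (z - 2 - I)*(z + 1/2), so the singularities of f are simple poles at z = 2 + I, z = -1/2.
  |2 + I|² = 5 < 9 = 3², so this pole is inside the contour.
  |-1/2|² = 1/4 < 9 = 3², so this pole is inside the contour.

With P(z) = z^4 + 2*z^3 + z^2 - 2*z + 1 and Q(z) = z^2 - 3*z/2 - I*z - 1 - I/2, each pole is simple, so Res(f, z₀) = P(z₀)/Q'(z₀) with Q'(z) = 2*z - 3/2 - I.
  Res(f, 2 + I) = P(2 + I)/Q'(2 + I) = (-3 + 48*I)/(5/2 + I) = 162/29 + 492*I/29
  Res(f, -1/2) = P(-1/2)/Q'(-1/2) = (33/16)/(-5/2 - I) = -165/232 + 33*I/116

Sum of residues inside C: 39/8 + 69*I/4
∮_C f(z) dz = 2πi · (39/8 + 69*I/4) = pi*(-69/2 + 39*I/4)

Final answer: pi*(-69/2 + 39*I/4)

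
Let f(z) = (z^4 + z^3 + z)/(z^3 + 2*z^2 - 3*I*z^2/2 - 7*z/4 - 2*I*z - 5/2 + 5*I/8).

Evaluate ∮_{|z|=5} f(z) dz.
By the residue theorem, ∮_C f(z) dz = 2πi · (sum of the residues of f at the poles inside |z| = 5).

The denominator factors as (z - 1 - I/2)*(z + 1 - I/2)*(z + 2 - I/2), so the singularities of f are simple poles at z = 1 + I/2, z = -1 + I/2, z = -2 + I/2.
  |1 + I/2|² = 5/4 < 25 = 5², so this pole is inside the contour.
  |-1 + I/2|² = 5/4 < 25 = 5², so this pole is inside the contour.
  |-2 + I/2|² = 17/4 < 25 = 5², so this pole is inside the contour.

With P(z) = z^4 + z^3 + z and Q(z) = z^3 + 2*z^2 - 3*I*z^2/2 - 7*z/4 - 2*I*z - 5/2 + 5*I/8, each pole is simple, so Res(f, z₀) = P(z₀)/Q'(z₀) with Q'(z) = 3*z^2 + 4*z - 3*I*z - 7/4 - 2*I.
  Res(f, 1 + I/2) = P(1 + I/2)/Q'(1 + I/2) = (13/16 + 27*I/8)/(6) = 13/96 + 9*I/16
  Res(f, -1 + I/2) = P(-1 + I/2)/Q'(-1 + I/2) = (-27/16 + 3*I/8)/(-2) = 27/32 - 3*I/16
  Res(f, -2 + I/2) = P(-2 + I/2)/Q'(-2 + I/2) = (25/16 - 69*I/8)/(3) = 25/48 - 23*I/8

Sum of residues inside C: 3/2 - 5*I/2
∮_C f(z) dz = 2πi · (3/2 - 5*I/2) = pi*(5 + 3*I)

Final answer: pi*(5 + 3*I)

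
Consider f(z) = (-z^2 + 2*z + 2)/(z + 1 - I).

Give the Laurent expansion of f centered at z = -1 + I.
Put w = z - (-1 + I), i.e. z = w - 1 + I. The denominator is w, so it suffices to rewrite the numerator in powers of w.

P(z) = -z^2 + 2*z + 2
P(w - 1 + I) = 4*I + (4 - 2*I)*w - w^2

Dividing each term by w:
  f = 4*I/w + 4 - 2*I - w

Substituting back w = z + 1 - I:
  f(z) = 4*I/(z + 1 - I) + 4 - 2*I - (z + 1 - I)

The series is finite because the numerator is a polynomial; the negative powers form the principal part, and the coefficient of 1/(z + 1 - I) gives Res(f, -1 + I) = 4*I.

Final answer: 4*I/(z + 1 - I) + 4 - 2*I - (z + 1 - I)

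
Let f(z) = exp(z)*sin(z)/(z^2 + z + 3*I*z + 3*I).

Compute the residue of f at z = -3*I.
Write f(z) = P(z)/Q(z) with P(z) = exp(z)*sin(z) and Q(z) = z^2 + z + 3*I*z + 3*I.
The denominator factors as Q(z) = (z + 1)*(z + 3*I), so z = -3*I is a simple zero of Q and P is analytic there; z = -3*I is therefore a simple pole and
  Res(f, z₀) = P(z₀)/Q'(z₀).

Q'(z) = 2*z + 1 + 3*I, so Q'(-3*I) = 1 - 3*I.
P(-3*I) = -I*exp(-3*I)*sinh(3).

Res(f, -3*I) = (-I*exp(-3*I)*sinh(3))/(1 - 3*I) = (3/10 - I/10)*exp(-3*I)*sinh(3)

Final answer: (3/10 - I/10)*exp(-3*I)*sinh(3)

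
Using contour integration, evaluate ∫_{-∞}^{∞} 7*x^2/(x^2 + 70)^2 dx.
Let f(z) = 7*z^2/(z^2 + 70)^2. The denominator has no real zeros and deg Q - deg P = 2 ≥ 2, so the integral of f over the upper semicircle |z| = R tends to 0 as R → ∞. Closing the contour in the upper half-plane,
  ∫_{-∞}^{∞} f(x) dx = 2πi · Σ Res(f, z_k)  over the poles with Im z_k > 0.

Zeros of the denominator: z^2 + 70 = 0 gives z = ±sqrt(70)*I.
Upper half-plane: z = sqrt(70)*I (a pole of order 2).

Write f(z) = g(z)/(z - sqrt(70)*I)^2 with g(z) = 7*z^2/(z + sqrt(70)*I)^2. For a double pole, Res(f, z₀) = g'(z₀):
  g'(z) = 14*sqrt(70)*I*z/(z + sqrt(70)*I)^3
  Res(f, sqrt(70)*I) = g'(sqrt(70)*I) = -sqrt(70)*I/40

∫_{-∞}^{∞} f(x) dx = 2πi · (-sqrt(70)*I/40) = sqrt(70)*pi/20

Final answer: sqrt(70)*pi/20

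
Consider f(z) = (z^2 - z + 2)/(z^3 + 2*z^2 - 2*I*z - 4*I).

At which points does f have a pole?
{-2, -1 - I, 1 + I}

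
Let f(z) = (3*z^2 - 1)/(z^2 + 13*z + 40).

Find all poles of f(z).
{-8, -5}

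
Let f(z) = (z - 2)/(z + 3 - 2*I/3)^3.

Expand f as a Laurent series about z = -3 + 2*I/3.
(-5 + 2*I/3)/(z + 3 - 2*I/3)^3 + 1/(z + 3 - 2*I/3)^2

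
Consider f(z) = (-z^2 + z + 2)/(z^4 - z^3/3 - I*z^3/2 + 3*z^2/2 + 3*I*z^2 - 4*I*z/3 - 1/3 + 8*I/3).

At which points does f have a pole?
The singularities of f are the zeros of the denominator. Factoring,
  z^4 - z^3/3 - I*z^3/2 + 3*z^2/2 + 3*I*z^2 - 4*I*z/3 - 1/3 + 8*I/3 = (z - 1/3 + I)*(z - 1 + I)*(z + 1 - 3*I/2)*(z - I)
so the candidates are z = 1/3 - I, z = 1 - I, z = -1 + 3*I/2, z = I.

Check the numerator P(z) = -z^2 + z + 2 at each one:
  P(1/3 - I) = 29/9 - I/3 ≠ 0, so z = 1/3 - I is a (simple) pole.
  P(1 - I) = 3 + I ≠ 0, so z = 1 - I is a (simple) pole.
  P(-1 + 3*I/2) = 9/4 + 9*I/2 ≠ 0, so z = -1 + 3*I/2 is a (simple) pole.
  P(I) = 3 + I ≠ 0, so z = I is a (simple) pole.

Poles of f: {-1 + 3*I/2, I, 1/3 - I, 1 - I}

Final answer: {-1 + 3*I/2, I, 1/3 - I, 1 - I}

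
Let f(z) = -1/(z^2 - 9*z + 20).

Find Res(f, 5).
-1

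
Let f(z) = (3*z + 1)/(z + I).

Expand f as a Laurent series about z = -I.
Put w = z - (-I), i.e. z = w - I. The denominator is w, so it suffices to rewrite the numerator in powers of w.

P(z) = 3*z + 1
P(w - I) = 1 - 3*I + 3*w

Dividing each term by w:
  f = (1 - 3*I)/w + 3

Substituting back w = z + I:
  f(z) = (1 - 3*I)/(z + I) + 3

The series is finite because the numerator is a polynomial; the negative powers form the principal part, and the coefficient of 1/(z + I) gives Res(f, -I) = 1 - 3*I.

Final answer: (1 - 3*I)/(z + I) + 3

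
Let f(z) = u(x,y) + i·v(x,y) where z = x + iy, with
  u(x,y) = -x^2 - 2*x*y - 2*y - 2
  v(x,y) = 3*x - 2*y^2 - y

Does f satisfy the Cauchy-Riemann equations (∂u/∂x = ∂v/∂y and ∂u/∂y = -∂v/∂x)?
∂u/∂x = -2*x - 2*y
∂v/∂y = -4*y - 1
∂u/∂y = -2*x - 2
∂v/∂x = 3
∂u/∂x ≠ ∂v/∂y and ∂u/∂y ≠ -∂v/∂x; the Cauchy-Riemann equations are not satisfied, so f is not analytic.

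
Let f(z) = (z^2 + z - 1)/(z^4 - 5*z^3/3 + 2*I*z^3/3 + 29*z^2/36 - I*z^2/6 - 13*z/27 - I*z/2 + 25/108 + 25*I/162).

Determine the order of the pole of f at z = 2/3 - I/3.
Factor the denominator:
  z^4 - 5*z^3/3 + 2*I*z^3/3 + 29*z^2/36 - I*z^2/6 - 13*z/27 - I*z/2 + 25/108 + 25*I/162 = (z - 2/3 + I/3)^2*(z - 2/3 + I/2)*(z + 1/3 - I/2)

The numerator P(z) = z^2 + z - 1 has P(2/3 - I/3) = -7*I/9 ≠ 0, so no factor of (z - 2/3 + I/3) cancels.
Near z = 2/3 - I/3 we can therefore write f(z) = g(z)/(z - 2/3 + I/3)^2 with g analytic at 2/3 - I/3 and g(2/3 - I/3) ≠ 0 (g is the numerator divided by the remaining denominator factors).

Hence z = 2/3 - I/3 is a pole of order 2.

Final answer: 2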